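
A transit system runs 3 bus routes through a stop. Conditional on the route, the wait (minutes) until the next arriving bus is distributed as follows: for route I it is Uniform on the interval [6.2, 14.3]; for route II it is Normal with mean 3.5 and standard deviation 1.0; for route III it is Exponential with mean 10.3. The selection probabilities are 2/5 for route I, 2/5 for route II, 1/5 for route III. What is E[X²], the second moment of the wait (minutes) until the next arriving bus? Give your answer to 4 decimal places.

91.9480

For each component E[X²] = Var + (mean)², giving I: 110.53; II: 13.25; III: 212.18.
Overall E[X²] = 0.4·110.53 + 0.4·13.25 + 0.2·212.18 = 91.948.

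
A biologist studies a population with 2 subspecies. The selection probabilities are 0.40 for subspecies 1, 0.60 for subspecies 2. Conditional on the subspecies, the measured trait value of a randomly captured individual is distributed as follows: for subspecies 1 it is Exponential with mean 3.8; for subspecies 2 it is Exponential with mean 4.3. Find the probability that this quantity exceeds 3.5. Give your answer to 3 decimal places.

0.425

Conditional on each subspecies, P(X > 3.5): 1: 0.3981; 2: 0.443103.
By total probability, P(X > 3.5) = 0.4·0.3981 + 0.6·0.443103 = 0.425102.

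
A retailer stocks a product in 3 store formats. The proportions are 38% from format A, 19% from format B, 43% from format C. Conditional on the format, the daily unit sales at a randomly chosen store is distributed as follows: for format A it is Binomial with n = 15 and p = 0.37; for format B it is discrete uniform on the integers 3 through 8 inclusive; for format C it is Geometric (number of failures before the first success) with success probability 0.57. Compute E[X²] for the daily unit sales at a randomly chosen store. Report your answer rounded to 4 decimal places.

For each component E[X²] = Var + (mean)², giving A: 34.299; B: 33.1667; C: 1.89258.
Overall E[X²] = 0.38·34.299 + 0.19·33.1667 + 0.43·1.89258 = 20.1491.

20.1491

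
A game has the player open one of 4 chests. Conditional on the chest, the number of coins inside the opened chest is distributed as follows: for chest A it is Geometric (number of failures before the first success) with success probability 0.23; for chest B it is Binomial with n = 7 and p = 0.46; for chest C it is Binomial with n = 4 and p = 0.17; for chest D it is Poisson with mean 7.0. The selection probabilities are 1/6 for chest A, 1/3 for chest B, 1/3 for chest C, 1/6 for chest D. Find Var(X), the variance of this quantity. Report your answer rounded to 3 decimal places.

8.857

Per component, A: μ=3.34783, E[X²]=25.7637; B: μ=3.22, E[X²]=12.1072; C: μ=0.68, E[X²]=1.0268; D: μ=7, E[X²]=56.
E[X] = 0.166667·3.34783 + 0.333333·3.22 + 0.333333·0.68 + 0.166667·7 = 3.02464.
E[X²] = 0.166667·25.7637 + 0.333333·12.1072 + 0.333333·1.0268 + 0.166667·56 = 18.0053.
Var(X) = E[X²] − (E[X])² = 18.0053 − 9.14843 = 8.85685.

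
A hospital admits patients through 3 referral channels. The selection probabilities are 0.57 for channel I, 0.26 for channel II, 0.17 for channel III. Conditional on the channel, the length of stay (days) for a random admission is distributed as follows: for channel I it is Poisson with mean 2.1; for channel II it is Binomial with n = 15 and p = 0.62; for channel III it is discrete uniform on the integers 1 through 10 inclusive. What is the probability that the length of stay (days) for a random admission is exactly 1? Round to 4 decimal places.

Conditional on each channel, P(X = 1): I: 0.257158; II: 1.21746e-05; III: 0.1.
By total probability, P(X = 1) = 0.57·0.257158 + 0.26·1.21746e-05 + 0.17·0.1 = 0.163584.

0.1636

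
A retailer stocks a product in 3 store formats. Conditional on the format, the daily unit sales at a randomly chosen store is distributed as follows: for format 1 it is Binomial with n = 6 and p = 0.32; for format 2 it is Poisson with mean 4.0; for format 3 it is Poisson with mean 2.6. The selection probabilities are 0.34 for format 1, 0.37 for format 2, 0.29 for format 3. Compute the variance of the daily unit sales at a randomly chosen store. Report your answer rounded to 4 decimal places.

Per component, 1: μ=1.92, E[X²]=4.992; 2: μ=4, E[X²]=20; 3: μ=2.6, E[X²]=9.36.
E[X] = 0.34·1.92 + 0.37·4 + 0.29·2.6 = 2.8868.
E[X²] = 0.34·4.992 + 0.37·20 + 0.29·9.36 = 11.8117.
Var(X) = E[X²] − (E[X])² = 11.8117 − 8.33361 = 3.47807.

3.4781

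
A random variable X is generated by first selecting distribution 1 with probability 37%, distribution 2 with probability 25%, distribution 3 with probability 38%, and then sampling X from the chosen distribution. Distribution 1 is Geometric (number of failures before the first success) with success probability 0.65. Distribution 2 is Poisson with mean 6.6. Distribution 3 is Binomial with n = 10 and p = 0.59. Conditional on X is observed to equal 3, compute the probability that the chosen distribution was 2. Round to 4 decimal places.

0.3634

Likelihoods P(X=3 | ·): 1: 0.0278687; 2: 0.0651834; 3: 0.0479981.
Posterior ∝ prior × likelihood. Numerator for 2: 0.25·0.0651834 = 0.0162958.
Normalizing constant: 0.37·0.0278687 + 0.25·0.0651834 + 0.38·0.0479981 = 0.0448466.
P(2 | observation) = 0.0162958 / 0.0448466 = 0.363369.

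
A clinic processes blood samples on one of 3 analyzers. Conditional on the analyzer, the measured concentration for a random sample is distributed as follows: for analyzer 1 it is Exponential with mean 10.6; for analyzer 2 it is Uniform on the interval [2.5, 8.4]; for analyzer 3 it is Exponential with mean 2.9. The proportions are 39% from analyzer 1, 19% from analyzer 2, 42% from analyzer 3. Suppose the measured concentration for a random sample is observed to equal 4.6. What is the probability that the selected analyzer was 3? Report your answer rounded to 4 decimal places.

Likelihoods f(4.6 | ·): 1: 0.0611261; 2: 0.169492; 3: 0.0705864.
Posterior ∝ prior × likelihood. Numerator for 3: 0.42·0.0705864 = 0.0296463.
Normalizing constant: 0.39·0.0611261 + 0.19·0.169492 + 0.42·0.0705864 = 0.0856889.
P(3 | observation) = 0.0296463 / 0.0856889 = 0.345976.

0.3460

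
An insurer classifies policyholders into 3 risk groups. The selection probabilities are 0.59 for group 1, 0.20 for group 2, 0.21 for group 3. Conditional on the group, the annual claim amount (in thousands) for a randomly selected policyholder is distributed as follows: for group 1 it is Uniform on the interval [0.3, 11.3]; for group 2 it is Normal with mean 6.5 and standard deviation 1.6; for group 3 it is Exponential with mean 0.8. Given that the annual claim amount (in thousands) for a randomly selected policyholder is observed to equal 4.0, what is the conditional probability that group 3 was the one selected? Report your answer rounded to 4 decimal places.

Likelihoods f(4.0 | ·): 1: 0.0909091; 2: 0.0735606; 3: 0.00842243.
Posterior ∝ prior × likelihood. Numerator for 3: 0.21·0.00842243 = 0.00176871.
Normalizing constant: 0.59·0.0909091 + 0.2·0.0735606 + 0.21·0.00842243 = 0.0701172.
P(3 | observation) = 0.00176871 / 0.0701172 = 0.0252251.

0.0252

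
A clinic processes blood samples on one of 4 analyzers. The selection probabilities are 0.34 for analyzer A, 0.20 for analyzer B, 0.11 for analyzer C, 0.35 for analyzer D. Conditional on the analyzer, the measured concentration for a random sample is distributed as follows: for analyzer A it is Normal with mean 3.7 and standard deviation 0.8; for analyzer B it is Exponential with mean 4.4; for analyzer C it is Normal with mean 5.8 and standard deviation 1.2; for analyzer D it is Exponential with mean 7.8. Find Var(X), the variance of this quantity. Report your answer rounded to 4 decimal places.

Per component, A: μ=3.7, E[X²]=14.33; B: μ=4.4, E[X²]=38.72; C: μ=5.8, E[X²]=35.08; D: μ=7.8, E[X²]=121.68.
E[X] = 0.34·3.7 + 0.2·4.4 + 0.11·5.8 + 0.35·7.8 = 5.506.
E[X²] = 0.34·14.33 + 0.2·38.72 + 0.11·35.08 + 0.35·121.68 = 59.063.
Var(X) = E[X²] − (E[X])² = 59.063 − 30.316 = 28.747.

28.7470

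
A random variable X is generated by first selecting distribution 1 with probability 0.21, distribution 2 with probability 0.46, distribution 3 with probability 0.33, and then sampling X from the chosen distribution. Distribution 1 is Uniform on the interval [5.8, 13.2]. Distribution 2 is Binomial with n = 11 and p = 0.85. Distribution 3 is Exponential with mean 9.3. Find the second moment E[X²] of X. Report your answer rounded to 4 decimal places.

117.8537

For each component E[X²] = Var + (mean)², giving 1: 94.8133; 2: 88.825; 3: 172.98.
Overall E[X²] = 0.21·94.8133 + 0.46·88.825 + 0.33·172.98 = 117.854.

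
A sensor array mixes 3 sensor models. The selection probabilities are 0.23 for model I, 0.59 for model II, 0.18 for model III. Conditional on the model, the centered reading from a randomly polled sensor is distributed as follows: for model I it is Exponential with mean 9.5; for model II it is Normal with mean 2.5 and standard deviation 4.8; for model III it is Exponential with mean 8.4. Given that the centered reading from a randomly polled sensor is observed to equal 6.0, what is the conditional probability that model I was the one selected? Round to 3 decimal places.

Likelihoods f(6.0 | ·): I: 0.0559738; II: 0.0637111; III: 0.0582788.
Posterior ∝ prior × likelihood. Numerator for I: 0.23·0.0559738 = 0.012874.
Normalizing constant: 0.23·0.0559738 + 0.59·0.0637111 + 0.18·0.0582788 = 0.0609537.
P(I | observation) = 0.012874 / 0.0609537 = 0.211209.

0.211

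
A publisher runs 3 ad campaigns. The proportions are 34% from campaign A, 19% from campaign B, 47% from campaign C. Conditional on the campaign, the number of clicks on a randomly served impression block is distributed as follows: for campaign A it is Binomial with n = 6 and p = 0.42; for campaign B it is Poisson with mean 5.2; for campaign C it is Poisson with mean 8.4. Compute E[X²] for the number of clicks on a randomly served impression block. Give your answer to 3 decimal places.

For each component E[X²] = Var + (mean)², giving A: 7.812; B: 32.24; C: 78.96.
Overall E[X²] = 0.34·7.812 + 0.19·32.24 + 0.47·78.96 = 45.8929.

45.893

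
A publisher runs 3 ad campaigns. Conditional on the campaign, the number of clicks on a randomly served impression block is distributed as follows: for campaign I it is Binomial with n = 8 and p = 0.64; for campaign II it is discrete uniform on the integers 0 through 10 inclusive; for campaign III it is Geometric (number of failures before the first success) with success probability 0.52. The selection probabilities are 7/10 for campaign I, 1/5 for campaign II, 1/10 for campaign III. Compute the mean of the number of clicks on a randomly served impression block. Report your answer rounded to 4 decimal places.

Component means — I: 5.12; II: 5; III: 0.923077.
E[X] = 0.7·5.12 + 0.2·5 + 0.1·0.923077 = 4.67631.

4.6763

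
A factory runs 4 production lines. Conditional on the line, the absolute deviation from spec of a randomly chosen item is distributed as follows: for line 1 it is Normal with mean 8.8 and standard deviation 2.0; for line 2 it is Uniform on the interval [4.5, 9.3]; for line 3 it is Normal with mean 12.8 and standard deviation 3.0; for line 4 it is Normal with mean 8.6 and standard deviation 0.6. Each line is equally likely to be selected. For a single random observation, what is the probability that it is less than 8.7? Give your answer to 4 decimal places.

Conditional on each line, P(X < 8.7): 1: 0.480061; 2: 0.875; 3: 0.0858649; 4: 0.566184.
By total probability, P(X < 8.7) = 0.25·0.480061 + 0.25·0.875 + 0.25·0.0858649 + 0.25·0.566184 = 0.501777.

0.5018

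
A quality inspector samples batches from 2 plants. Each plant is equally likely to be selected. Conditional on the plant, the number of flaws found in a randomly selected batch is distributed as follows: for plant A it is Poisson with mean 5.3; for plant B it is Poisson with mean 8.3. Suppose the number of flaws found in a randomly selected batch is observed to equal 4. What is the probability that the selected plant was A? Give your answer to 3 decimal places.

0.770

Likelihoods P(X=4 | ·): A: 0.164109; B: 0.0491425.
Posterior ∝ prior × likelihood. Numerator for A: 0.5·0.164109 = 0.0820543.
Normalizing constant: 0.5·0.164109 + 0.5·0.0491425 = 0.106626.
P(A | observation) = 0.0820543 / 0.106626 = 0.769556.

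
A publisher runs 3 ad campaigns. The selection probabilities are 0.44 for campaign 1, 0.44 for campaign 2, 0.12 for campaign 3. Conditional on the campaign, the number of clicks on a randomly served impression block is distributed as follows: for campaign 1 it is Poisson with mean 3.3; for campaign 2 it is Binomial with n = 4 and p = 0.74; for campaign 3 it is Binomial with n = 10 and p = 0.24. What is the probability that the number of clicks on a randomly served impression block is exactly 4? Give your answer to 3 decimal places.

0.228

Conditional on each campaign, P(X = 4): 1: 0.182252; 2: 0.299866; 3: 0.13426.
By total probability, P(X = 4) = 0.44·0.182252 + 0.44·0.299866 + 0.12·0.13426 = 0.228243.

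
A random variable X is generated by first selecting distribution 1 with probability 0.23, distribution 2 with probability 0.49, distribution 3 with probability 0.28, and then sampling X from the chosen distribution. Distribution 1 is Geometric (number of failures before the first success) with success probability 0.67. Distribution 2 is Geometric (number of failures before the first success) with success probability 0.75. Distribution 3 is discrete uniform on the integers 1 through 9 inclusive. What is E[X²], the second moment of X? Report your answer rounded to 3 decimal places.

9.364

For each component E[X²] = Var + (mean)², giving 1: 0.977723; 2: 0.555556; 3: 31.6667.
Overall E[X²] = 0.23·0.977723 + 0.49·0.555556 + 0.28·31.6667 = 9.36377.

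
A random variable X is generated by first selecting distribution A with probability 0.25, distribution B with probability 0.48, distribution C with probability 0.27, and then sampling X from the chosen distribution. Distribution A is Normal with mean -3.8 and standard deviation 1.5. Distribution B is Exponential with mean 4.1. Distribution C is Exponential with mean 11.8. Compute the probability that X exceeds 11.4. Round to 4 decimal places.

0.1325

Conditional on each component, P(X > 11.4): A: 0; B: 0.0620083; C: 0.380564.
By total probability, P(X > 11.4) = 0.25·0 + 0.48·0.0620083 + 0.27·0.380564 = 0.132516.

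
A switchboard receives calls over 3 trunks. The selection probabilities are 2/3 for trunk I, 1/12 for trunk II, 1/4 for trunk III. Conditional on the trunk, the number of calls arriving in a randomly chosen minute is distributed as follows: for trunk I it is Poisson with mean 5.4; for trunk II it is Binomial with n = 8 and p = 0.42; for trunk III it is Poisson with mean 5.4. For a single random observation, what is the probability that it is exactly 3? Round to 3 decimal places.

0.131

Conditional on each trunk, P(X = 3): I: 0.118533; II: 0.272318; III: 0.118533.
By total probability, P(X = 3) = 0.666667·0.118533 + 0.0833333·0.272318 + 0.25·0.118533 = 0.131349.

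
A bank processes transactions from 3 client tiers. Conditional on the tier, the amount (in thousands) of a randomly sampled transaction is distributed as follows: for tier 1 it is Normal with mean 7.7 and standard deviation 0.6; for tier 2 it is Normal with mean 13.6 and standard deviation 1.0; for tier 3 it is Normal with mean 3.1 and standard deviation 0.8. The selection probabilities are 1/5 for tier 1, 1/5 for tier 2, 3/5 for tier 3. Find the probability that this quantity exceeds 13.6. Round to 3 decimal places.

Conditional on each tier, P(X > 13.6): 1: 0; 2: 0.5; 3: 0.
By total probability, P(X > 13.6) = 0.2·0 + 0.2·0.5 + 0.6·0 = 0.1.

0.100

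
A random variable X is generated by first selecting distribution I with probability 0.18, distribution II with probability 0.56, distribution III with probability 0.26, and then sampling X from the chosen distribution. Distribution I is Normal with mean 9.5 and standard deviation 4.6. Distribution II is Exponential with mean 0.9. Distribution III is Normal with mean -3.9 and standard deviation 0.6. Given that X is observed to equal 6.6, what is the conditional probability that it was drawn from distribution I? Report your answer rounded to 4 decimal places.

Likelihoods f(6.6 | ·): I: 0.0710964; II: 0.000725991; III: 2.09612e-67.
Posterior ∝ prior × likelihood. Numerator for I: 0.18·0.0710964 = 0.0127973.
Normalizing constant: 0.18·0.0710964 + 0.56·0.000725991 + 0.26·2.09612e-67 = 0.0132039.
P(I | observation) = 0.0127973 / 0.0132039 = 0.969209.

0.9692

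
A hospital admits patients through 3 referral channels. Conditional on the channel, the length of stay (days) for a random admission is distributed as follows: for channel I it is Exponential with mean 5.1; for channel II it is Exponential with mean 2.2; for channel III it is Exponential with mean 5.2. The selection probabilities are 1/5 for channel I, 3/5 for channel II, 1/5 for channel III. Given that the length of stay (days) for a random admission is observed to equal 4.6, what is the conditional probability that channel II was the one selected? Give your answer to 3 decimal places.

Likelihoods f(4.6 | ·): I: 0.0795634; II: 0.0561703; III: 0.0793986.
Posterior ∝ prior × likelihood. Numerator for II: 0.6·0.0561703 = 0.0337022.
Normalizing constant: 0.2·0.0795634 + 0.6·0.0561703 + 0.2·0.0793986 = 0.0654946.
P(II | observation) = 0.0337022 / 0.0654946 = 0.51458.

0.515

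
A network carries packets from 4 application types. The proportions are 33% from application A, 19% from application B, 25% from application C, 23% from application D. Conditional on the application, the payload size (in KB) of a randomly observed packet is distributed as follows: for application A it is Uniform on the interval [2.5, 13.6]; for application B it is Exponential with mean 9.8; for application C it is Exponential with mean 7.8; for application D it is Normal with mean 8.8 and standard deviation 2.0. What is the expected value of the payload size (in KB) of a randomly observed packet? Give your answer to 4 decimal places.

8.4925

Component means — A: 8.05; B: 9.8; C: 7.8; D: 8.8.
E[X] = 0.33·8.05 + 0.19·9.8 + 0.25·7.8 + 0.23·8.8 = 8.4925.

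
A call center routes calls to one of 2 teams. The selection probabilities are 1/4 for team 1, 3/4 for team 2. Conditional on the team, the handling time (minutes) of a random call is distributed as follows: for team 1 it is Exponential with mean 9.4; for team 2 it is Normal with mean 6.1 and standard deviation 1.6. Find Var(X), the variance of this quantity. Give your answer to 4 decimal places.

26.0519

Per component, 1: μ=9.4, E[X²]=176.72; 2: μ=6.1, E[X²]=39.77.
E[X] = 0.25·9.4 + 0.75·6.1 = 6.925.
E[X²] = 0.25·176.72 + 0.75·39.77 = 74.0075.
Var(X) = E[X²] − (E[X])² = 74.0075 − 47.9556 = 26.0519.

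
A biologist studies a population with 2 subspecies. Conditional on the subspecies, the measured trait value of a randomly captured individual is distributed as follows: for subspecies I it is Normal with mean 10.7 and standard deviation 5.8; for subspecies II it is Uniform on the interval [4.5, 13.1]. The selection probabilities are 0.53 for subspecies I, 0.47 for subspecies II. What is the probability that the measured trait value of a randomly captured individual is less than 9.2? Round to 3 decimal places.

0.468

Conditional on each subspecies, P(X < 9.2): I: 0.397964; II: 0.546512.
By total probability, P(X < 9.2) = 0.53·0.397964 + 0.47·0.546512 = 0.467781.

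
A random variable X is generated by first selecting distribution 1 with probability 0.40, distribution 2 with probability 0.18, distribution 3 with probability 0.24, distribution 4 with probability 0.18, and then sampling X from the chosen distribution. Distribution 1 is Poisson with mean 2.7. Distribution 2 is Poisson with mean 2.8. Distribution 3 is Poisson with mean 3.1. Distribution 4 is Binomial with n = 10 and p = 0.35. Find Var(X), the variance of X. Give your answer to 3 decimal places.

Per component, 1: μ=2.7, E[X²]=9.99; 2: μ=2.8, E[X²]=10.64; 3: μ=3.1, E[X²]=12.71; 4: μ=3.5, E[X²]=14.525.
E[X] = 0.4·2.7 + 0.18·2.8 + 0.24·3.1 + 0.18·3.5 = 2.958.
E[X²] = 0.4·9.99 + 0.18·10.64 + 0.24·12.71 + 0.18·14.525 = 11.5761.
Var(X) = E[X²] − (E[X])² = 11.5761 − 8.74976 = 2.82634.

2.826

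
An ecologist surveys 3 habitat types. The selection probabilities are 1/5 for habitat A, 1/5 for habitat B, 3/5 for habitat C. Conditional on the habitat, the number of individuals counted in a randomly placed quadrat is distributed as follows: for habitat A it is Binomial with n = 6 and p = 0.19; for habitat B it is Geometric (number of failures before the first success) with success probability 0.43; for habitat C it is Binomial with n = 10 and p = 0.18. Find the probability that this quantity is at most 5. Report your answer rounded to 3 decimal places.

Conditional on each habitat, P(X ≤ 5): A: 0.999953; B: 0.965704; C: 0.996331.
By total probability, P(X ≤ 5) = 0.2·0.999953 + 0.2·0.965704 + 0.6·0.996331 = 0.99093.

0.991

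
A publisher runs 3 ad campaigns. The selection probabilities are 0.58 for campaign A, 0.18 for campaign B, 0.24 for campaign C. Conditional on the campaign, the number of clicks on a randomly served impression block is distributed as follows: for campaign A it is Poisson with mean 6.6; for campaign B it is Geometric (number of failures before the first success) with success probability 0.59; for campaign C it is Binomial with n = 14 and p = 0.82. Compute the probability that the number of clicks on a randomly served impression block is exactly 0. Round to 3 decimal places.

0.107

Conditional on each campaign, P(X = 0): A: 0.00136037; B: 0.59; C: 3.74813e-11.
By total probability, P(X = 0) = 0.58·0.00136037 + 0.18·0.59 + 0.24·3.74813e-11 = 0.106989.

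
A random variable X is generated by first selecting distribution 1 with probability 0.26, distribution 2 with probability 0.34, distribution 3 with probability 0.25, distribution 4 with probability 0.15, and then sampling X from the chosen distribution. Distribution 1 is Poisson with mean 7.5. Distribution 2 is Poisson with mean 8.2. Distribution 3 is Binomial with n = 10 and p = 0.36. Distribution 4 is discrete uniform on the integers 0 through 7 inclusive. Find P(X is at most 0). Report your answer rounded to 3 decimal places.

0.022

Conditional on each component, P(X ≤ 0): 1: 0.000553084; 2: 0.000274654; 3: 0.0115292; 4: 0.125.
By total probability, P(X ≤ 0) = 0.26·0.000553084 + 0.34·0.000274654 + 0.25·0.0115292 + 0.15·0.125 = 0.0218695.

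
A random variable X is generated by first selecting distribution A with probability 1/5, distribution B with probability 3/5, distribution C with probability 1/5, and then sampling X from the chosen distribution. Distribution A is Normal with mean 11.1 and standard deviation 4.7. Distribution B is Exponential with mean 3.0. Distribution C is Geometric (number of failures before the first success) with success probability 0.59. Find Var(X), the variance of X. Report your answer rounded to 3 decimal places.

Per component, A: μ=11.1, E[X²]=145.3; B: μ=3, E[X²]=18; C: μ=0.694915, E[X²]=1.66073.
E[X] = 0.2·11.1 + 0.6·3 + 0.2·0.694915 = 4.15898.
E[X²] = 0.2·145.3 + 0.6·18 + 0.2·1.66073 = 40.1921.
Var(X) = E[X²] − (E[X])² = 40.1921 − 17.2971 = 22.895.

22.895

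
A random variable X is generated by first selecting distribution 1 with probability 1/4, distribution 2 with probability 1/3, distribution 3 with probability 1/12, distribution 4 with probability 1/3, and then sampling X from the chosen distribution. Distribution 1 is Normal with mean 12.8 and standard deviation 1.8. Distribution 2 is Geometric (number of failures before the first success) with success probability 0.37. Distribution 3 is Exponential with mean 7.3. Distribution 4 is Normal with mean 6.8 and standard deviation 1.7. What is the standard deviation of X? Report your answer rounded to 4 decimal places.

5.0403

Per component, 1: μ=12.8, E[X²]=167.08; 2: μ=1.7027, E[X²]=7.5011; 3: μ=7.3, E[X²]=106.58; 4: μ=6.8, E[X²]=49.13.
E[X] = 0.25·12.8 + 0.333333·1.7027 + 0.0833333·7.3 + 0.333333·6.8 = 6.64257.
E[X²] = 0.25·167.08 + 0.333333·7.5011 + 0.0833333·106.58 + 0.333333·49.13 = 69.5287.
Var(X) = E[X²] − (E[X])² = 69.5287 − 44.1237 = 25.405.
SD(X) = √25.405 = 5.04034.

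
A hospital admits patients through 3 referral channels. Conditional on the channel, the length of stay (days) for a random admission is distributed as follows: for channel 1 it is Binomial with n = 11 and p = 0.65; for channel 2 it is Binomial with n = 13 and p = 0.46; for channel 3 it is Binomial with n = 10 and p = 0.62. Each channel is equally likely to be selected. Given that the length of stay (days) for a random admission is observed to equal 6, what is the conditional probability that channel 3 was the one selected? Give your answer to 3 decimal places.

Likelihoods P(X=6 | ·): 1: 0.183005; 2: 0.217681; 3: 0.248716.
Posterior ∝ prior × likelihood. Numerator for 3: 0.333333·0.248716 = 0.0829054.
Normalizing constant: 0.333333·0.183005 + 0.333333·0.217681 + 0.333333·0.248716 = 0.216467.
P(3 | observation) = 0.0829054 / 0.216467 = 0.382993.

0.383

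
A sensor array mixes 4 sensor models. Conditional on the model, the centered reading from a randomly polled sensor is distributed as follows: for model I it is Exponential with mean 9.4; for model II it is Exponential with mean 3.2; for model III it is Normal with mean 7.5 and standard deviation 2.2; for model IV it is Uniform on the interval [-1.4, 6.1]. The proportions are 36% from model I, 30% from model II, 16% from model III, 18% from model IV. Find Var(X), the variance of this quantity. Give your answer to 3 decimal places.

Per component, I: μ=9.4, E[X²]=176.72; II: μ=3.2, E[X²]=20.48; III: μ=7.5, E[X²]=61.09; IV: μ=2.35, E[X²]=10.21.
E[X] = 0.36·9.4 + 0.3·3.2 + 0.16·7.5 + 0.18·2.35 = 5.967.
E[X²] = 0.36·176.72 + 0.3·20.48 + 0.16·61.09 + 0.18·10.21 = 81.3754.
Var(X) = E[X²] − (E[X])² = 81.3754 − 35.6051 = 45.7703.

45.770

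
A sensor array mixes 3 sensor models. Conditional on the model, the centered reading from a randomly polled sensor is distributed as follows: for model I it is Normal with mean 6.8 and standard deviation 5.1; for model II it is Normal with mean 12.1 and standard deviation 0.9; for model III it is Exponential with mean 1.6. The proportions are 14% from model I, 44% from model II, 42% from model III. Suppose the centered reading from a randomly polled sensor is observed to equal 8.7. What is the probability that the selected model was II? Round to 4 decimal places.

Likelihoods f(8.7 | ·): I: 0.0729796; II: 0.000352881; III: 0.00271897.
Posterior ∝ prior × likelihood. Numerator for II: 0.44·0.000352881 = 0.000155268.
Normalizing constant: 0.14·0.0729796 + 0.44·0.000352881 + 0.42·0.00271897 = 0.0115144.
P(II | observation) = 0.000155268 / 0.0115144 = 0.0134847.

0.0135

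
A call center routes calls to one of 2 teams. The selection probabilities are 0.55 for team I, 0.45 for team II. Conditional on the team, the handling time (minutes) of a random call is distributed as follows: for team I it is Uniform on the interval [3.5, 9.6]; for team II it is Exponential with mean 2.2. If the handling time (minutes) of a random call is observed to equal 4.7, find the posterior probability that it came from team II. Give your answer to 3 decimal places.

Likelihoods f(4.7 | ·): I: 0.163934; II: 0.0536743.
Posterior ∝ prior × likelihood. Numerator for II: 0.45·0.0536743 = 0.0241534.
Normalizing constant: 0.55·0.163934 + 0.45·0.0536743 = 0.114317.
P(II | observation) = 0.0241534 / 0.114317 = 0.211284.

0.211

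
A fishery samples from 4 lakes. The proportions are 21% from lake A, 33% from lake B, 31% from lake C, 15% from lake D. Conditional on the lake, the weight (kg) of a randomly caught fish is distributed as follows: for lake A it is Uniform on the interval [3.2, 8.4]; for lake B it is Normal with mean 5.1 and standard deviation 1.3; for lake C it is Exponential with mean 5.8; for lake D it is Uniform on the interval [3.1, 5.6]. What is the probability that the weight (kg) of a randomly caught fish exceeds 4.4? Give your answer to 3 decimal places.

0.611

Conditional on each lake, P(X > 4.4): A: 0.769231; B: 0.704871; C: 0.468312; D: 0.48.
By total probability, P(X > 4.4) = 0.21·0.769231 + 0.33·0.704871 + 0.31·0.468312 + 0.15·0.48 = 0.611323.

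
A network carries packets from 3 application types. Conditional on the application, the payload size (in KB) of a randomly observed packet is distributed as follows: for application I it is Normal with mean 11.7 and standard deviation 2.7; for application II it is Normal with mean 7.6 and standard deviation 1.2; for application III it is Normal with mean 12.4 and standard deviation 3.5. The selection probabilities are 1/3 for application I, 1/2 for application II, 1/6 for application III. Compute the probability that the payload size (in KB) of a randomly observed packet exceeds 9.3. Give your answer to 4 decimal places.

0.4455

Conditional on each application, P(X > 9.3): I: 0.812969; II: 0.0782902; III: 0.812114.
By total probability, P(X > 9.3) = 0.333333·0.812969 + 0.5·0.0782902 + 0.166667·0.812114 = 0.445487.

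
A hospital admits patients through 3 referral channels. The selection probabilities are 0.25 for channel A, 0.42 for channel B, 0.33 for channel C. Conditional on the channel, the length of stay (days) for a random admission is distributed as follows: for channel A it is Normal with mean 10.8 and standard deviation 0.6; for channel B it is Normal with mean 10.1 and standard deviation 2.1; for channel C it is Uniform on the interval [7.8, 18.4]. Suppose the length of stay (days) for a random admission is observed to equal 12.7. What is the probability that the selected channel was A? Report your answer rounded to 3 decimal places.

Likelihoods f(12.7 | ·): A: 0.00441829; B: 0.0882735; C: 0.0943396.
Posterior ∝ prior × likelihood. Numerator for A: 0.25·0.00441829 = 0.00110457.
Normalizing constant: 0.25·0.00441829 + 0.42·0.0882735 + 0.33·0.0943396 = 0.0693115.
P(A | observation) = 0.00110457 / 0.0693115 = 0.0159364.

0.016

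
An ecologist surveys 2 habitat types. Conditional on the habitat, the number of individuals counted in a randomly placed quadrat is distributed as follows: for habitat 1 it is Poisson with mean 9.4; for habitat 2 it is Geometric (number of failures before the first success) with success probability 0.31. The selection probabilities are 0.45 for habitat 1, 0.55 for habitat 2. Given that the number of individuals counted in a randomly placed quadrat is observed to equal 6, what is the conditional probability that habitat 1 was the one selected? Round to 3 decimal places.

Likelihoods P(X=6 | ·): 1: 0.0792623; 2: 0.0334546.
Posterior ∝ prior × likelihood. Numerator for 1: 0.45·0.0792623 = 0.035668.
Normalizing constant: 0.45·0.0792623 + 0.55·0.0334546 = 0.0540681.
P(1 | observation) = 0.035668 / 0.0540681 = 0.659687.

0.660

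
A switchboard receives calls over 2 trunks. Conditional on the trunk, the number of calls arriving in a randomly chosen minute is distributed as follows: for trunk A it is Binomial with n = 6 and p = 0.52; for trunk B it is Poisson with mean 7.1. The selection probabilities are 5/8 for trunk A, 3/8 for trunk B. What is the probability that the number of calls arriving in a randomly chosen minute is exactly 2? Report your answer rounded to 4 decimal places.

Conditional on each trunk, P(X = 2): A: 0.215309; B: 0.0207968.
By total probability, P(X = 2) = 0.625·0.215309 + 0.375·0.0207968 = 0.142367.

0.1424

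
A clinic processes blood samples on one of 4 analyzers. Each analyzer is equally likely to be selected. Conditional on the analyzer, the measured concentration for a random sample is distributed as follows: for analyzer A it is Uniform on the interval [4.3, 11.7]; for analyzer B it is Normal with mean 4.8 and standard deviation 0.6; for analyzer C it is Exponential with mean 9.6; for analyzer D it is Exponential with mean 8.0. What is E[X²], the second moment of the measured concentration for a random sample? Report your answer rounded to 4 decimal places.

For each component E[X²] = Var + (mean)², giving A: 68.5633; B: 23.4; C: 184.32; D: 128.
Overall E[X²] = 0.25·68.5633 + 0.25·23.4 + 0.25·184.32 + 0.25·128 = 101.071.

101.0708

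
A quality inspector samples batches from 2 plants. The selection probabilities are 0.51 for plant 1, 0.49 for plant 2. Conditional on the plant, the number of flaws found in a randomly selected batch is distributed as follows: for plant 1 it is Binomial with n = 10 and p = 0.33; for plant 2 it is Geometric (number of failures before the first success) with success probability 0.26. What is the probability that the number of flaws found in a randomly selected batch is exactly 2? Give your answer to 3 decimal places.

0.171

Conditional on each plant, P(X = 2): 1: 0.198993; 2: 0.142376.
By total probability, P(X = 2) = 0.51·0.198993 + 0.49·0.142376 = 0.171251.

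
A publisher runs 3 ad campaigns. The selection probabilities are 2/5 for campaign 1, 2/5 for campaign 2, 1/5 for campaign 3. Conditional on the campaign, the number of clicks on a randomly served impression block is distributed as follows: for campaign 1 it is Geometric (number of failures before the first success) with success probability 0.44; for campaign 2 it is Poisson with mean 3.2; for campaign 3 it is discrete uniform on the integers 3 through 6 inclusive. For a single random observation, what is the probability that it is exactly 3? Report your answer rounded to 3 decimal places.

Conditional on each campaign, P(X = 3): 1: 0.077271; 2: 0.222616; 3: 0.25.
By total probability, P(X = 3) = 0.4·0.077271 + 0.4·0.222616 + 0.2·0.25 = 0.169955.

0.170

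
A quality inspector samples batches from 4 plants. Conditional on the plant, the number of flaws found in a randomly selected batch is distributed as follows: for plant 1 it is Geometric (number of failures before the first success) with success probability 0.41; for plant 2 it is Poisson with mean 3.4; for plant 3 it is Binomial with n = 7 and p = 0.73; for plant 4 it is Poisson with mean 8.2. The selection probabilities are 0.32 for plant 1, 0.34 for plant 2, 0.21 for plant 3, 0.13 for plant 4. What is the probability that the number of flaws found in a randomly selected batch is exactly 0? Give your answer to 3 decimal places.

Conditional on each plant, P(X = 0): 1: 0.41; 2: 0.0333733; 3: 0.000104604; 4: 0.000274654.
By total probability, P(X = 0) = 0.32·0.41 + 0.34·0.0333733 + 0.21·0.000104604 + 0.13·0.000274654 = 0.142605.

0.143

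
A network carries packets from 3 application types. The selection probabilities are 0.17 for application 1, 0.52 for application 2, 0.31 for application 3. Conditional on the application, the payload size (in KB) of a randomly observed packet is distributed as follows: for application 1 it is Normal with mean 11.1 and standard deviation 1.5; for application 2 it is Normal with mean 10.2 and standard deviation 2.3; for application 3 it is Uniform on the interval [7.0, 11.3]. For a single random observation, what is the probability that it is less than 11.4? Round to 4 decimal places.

0.7720

Conditional on each application, P(X < 11.4): 1: 0.57926; 2: 0.699074; 3: 1.
By total probability, P(X < 11.4) = 0.17·0.57926 + 0.52·0.699074 + 0.31·1 = 0.771993.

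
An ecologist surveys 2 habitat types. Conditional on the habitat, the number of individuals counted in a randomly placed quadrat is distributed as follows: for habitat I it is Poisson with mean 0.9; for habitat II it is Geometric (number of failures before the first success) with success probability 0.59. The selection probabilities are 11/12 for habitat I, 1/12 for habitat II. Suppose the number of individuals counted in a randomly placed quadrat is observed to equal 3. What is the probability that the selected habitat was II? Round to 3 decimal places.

0.070

Likelihoods P(X=3 | ·): I: 0.0493982; II: 0.0406634.
Posterior ∝ prior × likelihood. Numerator for II: 0.0833333·0.0406634 = 0.00338862.
Normalizing constant: 0.916667·0.0493982 + 0.0833333·0.0406634 = 0.0486703.
P(II | observation) = 0.00338862 / 0.0486703 = 0.0696239.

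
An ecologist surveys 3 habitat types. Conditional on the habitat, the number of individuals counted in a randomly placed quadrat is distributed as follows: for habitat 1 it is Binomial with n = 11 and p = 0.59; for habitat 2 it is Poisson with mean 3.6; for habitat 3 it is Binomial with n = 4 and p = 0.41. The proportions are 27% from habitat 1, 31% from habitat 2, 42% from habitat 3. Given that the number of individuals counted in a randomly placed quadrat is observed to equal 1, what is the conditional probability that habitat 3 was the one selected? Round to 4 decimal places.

0.8215

Likelihoods P(X=1 | ·): 1: 0.000871131; 2: 0.0983654; 3: 0.336822.
Posterior ∝ prior × likelihood. Numerator for 3: 0.42·0.336822 = 0.141465.
Normalizing constant: 0.27·0.000871131 + 0.31·0.0983654 + 0.42·0.336822 = 0.172194.
P(3 | observation) = 0.141465 / 0.172194 = 0.821547.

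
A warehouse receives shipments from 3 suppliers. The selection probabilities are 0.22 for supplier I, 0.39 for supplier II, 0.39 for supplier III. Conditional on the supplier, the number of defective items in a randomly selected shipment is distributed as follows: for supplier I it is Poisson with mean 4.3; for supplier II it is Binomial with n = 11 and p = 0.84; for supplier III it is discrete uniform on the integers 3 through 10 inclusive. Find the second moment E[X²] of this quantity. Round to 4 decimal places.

For each component E[X²] = Var + (mean)², giving I: 22.79; II: 86.856; III: 47.5.
Overall E[X²] = 0.22·22.79 + 0.39·86.856 + 0.39·47.5 = 57.4126.

57.4126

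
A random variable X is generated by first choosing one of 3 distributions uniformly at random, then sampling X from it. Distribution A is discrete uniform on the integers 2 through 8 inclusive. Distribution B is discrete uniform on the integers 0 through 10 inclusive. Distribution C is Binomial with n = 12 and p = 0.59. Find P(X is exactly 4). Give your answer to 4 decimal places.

0.0939

Conditional on each component, P(X = 4): A: 0.142857; B: 0.0909091; C: 0.0478943.
By total probability, P(X = 4) = 0.333333·0.142857 + 0.333333·0.0909091 + 0.333333·0.0478943 = 0.0938869.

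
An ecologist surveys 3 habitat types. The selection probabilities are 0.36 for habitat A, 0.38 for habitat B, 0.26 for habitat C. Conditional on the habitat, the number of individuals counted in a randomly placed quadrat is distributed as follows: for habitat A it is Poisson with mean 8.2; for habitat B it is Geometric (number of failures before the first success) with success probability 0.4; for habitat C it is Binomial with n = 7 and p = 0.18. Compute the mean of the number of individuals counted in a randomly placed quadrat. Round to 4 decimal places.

3.8496

Component means — A: 8.2; B: 1.5; C: 1.26.
E[X] = 0.36·8.2 + 0.38·1.5 + 0.26·1.26 = 3.8496.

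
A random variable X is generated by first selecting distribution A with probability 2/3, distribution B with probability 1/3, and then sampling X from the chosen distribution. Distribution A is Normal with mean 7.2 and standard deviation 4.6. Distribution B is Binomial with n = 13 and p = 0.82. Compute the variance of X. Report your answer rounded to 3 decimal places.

Per component, A: μ=7.2, E[X²]=73; B: μ=10.66, E[X²]=115.554.
E[X] = 0.666667·7.2 + 0.333333·10.66 = 8.35333.
E[X²] = 0.666667·73 + 0.333333·115.554 = 87.1848.
Var(X) = E[X²] − (E[X])² = 87.1848 − 69.7782 = 17.4066.

17.407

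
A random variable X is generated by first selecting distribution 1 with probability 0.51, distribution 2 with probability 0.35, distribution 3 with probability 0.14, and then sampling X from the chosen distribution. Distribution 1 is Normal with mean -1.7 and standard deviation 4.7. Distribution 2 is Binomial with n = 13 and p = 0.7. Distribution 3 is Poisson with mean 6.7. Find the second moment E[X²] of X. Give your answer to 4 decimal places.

49.9014

For each component E[X²] = Var + (mean)², giving 1: 24.98; 2: 85.54; 3: 51.59.
Overall E[X²] = 0.51·24.98 + 0.35·85.54 + 0.14·51.59 = 49.9014.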